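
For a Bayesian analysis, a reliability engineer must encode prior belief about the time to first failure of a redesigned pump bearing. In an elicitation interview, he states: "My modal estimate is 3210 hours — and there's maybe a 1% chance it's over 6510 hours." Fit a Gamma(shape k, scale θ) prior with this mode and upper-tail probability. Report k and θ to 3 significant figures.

Gamma(k,θ) with k>1 has mode (k−1)θ, so θ = 3210/(k−1).
Need P(X < 6510) = 0.99 with θ tied to k this way. Start at k = 2, θ = 3210: P(X<6510) ≈ 0.602.
Too low — raise k to concentrate. Iterating converges to k ≈ 10.8.
Then θ = 3210/(10.8−1) ≈ 328.

k ≈ 10.8, θ ≈ 328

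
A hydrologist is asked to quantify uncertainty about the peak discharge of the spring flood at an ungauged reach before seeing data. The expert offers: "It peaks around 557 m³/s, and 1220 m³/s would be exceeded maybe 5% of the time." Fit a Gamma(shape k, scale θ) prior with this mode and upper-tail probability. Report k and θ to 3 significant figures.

Gamma(k,θ) with k>1 has mode (k−1)θ, so θ = 557/(k−1).
Need P(X < 1220) = 0.95 with θ tied to k this way. Start at k = 2, θ = 557: P(X<1220) ≈ 0.643.
Too low — raise k to concentrate. Iterating converges to k ≈ 5.48.
Then θ = 557/(5.48−1) ≈ 124.

k ≈ 5.48, θ ≈ 124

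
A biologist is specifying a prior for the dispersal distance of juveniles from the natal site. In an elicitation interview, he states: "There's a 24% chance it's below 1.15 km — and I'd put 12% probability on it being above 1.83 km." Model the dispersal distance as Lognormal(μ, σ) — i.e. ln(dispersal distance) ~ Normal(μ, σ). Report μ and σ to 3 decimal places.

μ ≈ 0.314, σ ≈ 0.247

If T ~ Lognormal(μ,σ) then ln T ~ Normal(μ,σ), so the p-quantile of ln T is μ + z_p·σ.
ln(1.15) = 0.1398 and ln(1.83) = 0.6043; z_{0.24} = -0.7063, z_{0.88} = 1.175.
σ = (0.6043 − 0.1398)/(1.175 − (-0.7063)) = 0.247.
μ = 0.1398 − (-0.7063)·0.247 = 0.314.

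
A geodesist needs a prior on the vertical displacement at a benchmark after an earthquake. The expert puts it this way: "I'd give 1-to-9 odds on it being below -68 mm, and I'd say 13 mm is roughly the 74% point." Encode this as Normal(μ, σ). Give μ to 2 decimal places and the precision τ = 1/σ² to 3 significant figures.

μ = -14.07, τ = 0.000565

The p-quantile of Normal(μ,σ) is μ + z_p·σ, with z_{0.1} = -1.282 and z_{0.74} = 0.6433.
Eliminate σ: μ = (z₂·x₁ − z₁·x₂)/(z₂ − z₁) = (0.6433·-68 − (-1.282)·13)/1.925 = -14.07.
Then σ = (x₂ − x₁)/(z₂ − z₁) = (13 − -68)/1.925 = 42.08.
Precision τ = 1/σ² = 1/42.08² = 0.000565.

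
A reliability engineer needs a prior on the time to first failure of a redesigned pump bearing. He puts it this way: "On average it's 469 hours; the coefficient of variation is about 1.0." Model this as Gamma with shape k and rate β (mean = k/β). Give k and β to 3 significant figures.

k ≈ 1, β ≈ 0.00213

For Gamma(k, rate β): mean = k/β, variance = k/β², so CV = 1/√k.
CV = 1.0, hence k = 1/CV² = 1.
Then β = k/mean = 1/469 = 0.00213.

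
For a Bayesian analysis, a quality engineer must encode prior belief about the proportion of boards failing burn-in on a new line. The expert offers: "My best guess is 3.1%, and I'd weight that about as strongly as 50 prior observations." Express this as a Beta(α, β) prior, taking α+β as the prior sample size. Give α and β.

Under the effective-sample-size interpretation, Beta(α, β) has prior mean α/(α+β) and prior sample size α+β.
So α+β = 50 and α/(α+β) = 0.031, giving α = 0.031·50 = 1.55 and β = 50 − 1.55 = 48.45.

α = 1.55, β = 48.45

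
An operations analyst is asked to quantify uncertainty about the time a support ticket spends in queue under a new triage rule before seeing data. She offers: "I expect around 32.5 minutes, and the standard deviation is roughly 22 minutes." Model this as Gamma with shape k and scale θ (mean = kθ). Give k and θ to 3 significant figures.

For Gamma(k, scale θ): mean = kθ, variance = kθ², so CV = 1/√k.
CV = SD/mean = 22/32.5 = 0.6769, hence k = 1/CV² = 2.18.
Then θ = mean/k = 32.5/2.18 = 14.9.

k ≈ 2.18, θ ≈ 14.9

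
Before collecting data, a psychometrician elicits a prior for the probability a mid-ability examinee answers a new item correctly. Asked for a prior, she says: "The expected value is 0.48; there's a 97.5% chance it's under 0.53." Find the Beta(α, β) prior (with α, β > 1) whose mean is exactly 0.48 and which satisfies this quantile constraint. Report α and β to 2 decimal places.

α ≈ 184.14, β ≈ 199.49

With mean 0.48 fixed, write α = 0.48s, β = 0.52s where s = α+β.
Need P(θ < 0.53) = 0.975 under Beta(0.48s, 0.52s). Normal approximation: (q−m)/√(m(1−m)/s) ≈ z_{0.975} = 1.96, so s ≈ 0.48·0.52·(1.96)²/(0.53−0.48)² = 383.5.
At s = 383.5: P(θ<0.53) ≈ 0.975. Adjusting to match 0.975 gives s ≈ 383.63.
So α = 0.48·383.63 ≈ 184.14, β = 0.52·383.63 ≈ 199.49.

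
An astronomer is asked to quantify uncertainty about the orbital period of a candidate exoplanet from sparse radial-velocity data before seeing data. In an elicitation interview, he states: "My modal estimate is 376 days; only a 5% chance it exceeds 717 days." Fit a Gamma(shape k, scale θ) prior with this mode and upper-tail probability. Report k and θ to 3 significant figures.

k ≈ 7.67, θ ≈ 56.4

Gamma(k,θ) with k>1 has mode (k−1)θ, so θ = 376/(k−1).
Need P(X < 717) = 0.95 with θ tied to k this way. Start at k = 2, θ = 376: P(X<717) ≈ 0.568.
Too low — raise k to concentrate. Iterating converges to k ≈ 7.67.
Then θ = 376/(7.67−1) ≈ 56.4.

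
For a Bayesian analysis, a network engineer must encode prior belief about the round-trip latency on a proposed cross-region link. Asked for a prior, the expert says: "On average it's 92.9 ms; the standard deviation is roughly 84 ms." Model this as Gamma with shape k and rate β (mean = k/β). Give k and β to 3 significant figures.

k ≈ 1.22, β ≈ 0.0132

For Gamma(k, rate β): mean = k/β, variance = k/β², so CV = 1/√k.
CV = SD/mean = 84/92.9 = 0.9042, hence k = 1/CV² = 1.22.
Then β = k/mean = 1.22/92.9 = 0.0132.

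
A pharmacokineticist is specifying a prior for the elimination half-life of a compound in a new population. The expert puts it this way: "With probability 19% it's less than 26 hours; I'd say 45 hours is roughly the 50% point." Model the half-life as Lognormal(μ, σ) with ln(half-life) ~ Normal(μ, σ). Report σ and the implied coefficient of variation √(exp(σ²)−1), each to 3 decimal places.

If T ~ Lognormal(μ,σ) then ln T ~ Normal(μ,σ), so the p-quantile of ln T is μ + z_p·σ.
ln(26) = 3.258 and ln(45) = 3.807; z_{0.19} = -0.8779, z_{0.5} = 0.
σ = (3.807 − 3.258)/(0 − (-0.8779)) = 0.625.
μ = 3.258 − (-0.8779)·0.625 = 3.807.
CV = √(exp(σ²)−1) = √(exp(0.3905)−1) = 0.691.

σ ≈ 0.625, CV ≈ 0.691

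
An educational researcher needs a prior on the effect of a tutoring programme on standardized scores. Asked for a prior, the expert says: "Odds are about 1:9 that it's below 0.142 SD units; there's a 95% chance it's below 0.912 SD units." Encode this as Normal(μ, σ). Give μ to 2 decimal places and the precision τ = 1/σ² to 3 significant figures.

μ = 0.48, τ = 14.4

The p-quantile of Normal(μ,σ) is μ + z_p·σ, with z_{0.1} = -1.282 and z_{0.95} = 1.645.
Eliminate σ: μ = (z₂·x₁ − z₁·x₂)/(z₂ − z₁) = (1.645·0.142 − (-1.282)·0.912)/2.926 = 0.48.
Then σ = (x₂ − x₁)/(z₂ − z₁) = (0.912 − 0.142)/2.926 = 0.26.
Precision τ = 1/σ² = 1/0.2631² = 14.4.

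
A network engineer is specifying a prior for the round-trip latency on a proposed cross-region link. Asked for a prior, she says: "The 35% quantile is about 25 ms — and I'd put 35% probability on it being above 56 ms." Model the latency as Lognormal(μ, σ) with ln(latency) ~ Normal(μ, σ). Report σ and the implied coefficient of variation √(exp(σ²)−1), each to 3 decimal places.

If T ~ Lognormal(μ,σ) then ln T ~ Normal(μ,σ), so the p-quantile of ln T is μ + z_p·σ.
ln(25) = 3.219 and ln(56) = 4.025; z_{0.35} = -0.3853, z_{0.65} = 0.3853.
σ = (4.025 − 3.219)/(0.3853 − (-0.3853)) = 1.047.
μ = 3.219 − (-0.3853)·1.047 = 3.622.
CV = √(exp(σ²)−1) = √(exp(1.0952)−1) = 1.411.

σ ≈ 1.047, CV ≈ 1.411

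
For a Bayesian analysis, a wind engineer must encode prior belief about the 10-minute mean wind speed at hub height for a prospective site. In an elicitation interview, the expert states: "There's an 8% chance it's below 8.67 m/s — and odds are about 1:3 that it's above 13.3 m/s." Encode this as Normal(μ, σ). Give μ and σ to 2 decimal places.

μ = 11.80, σ = 2.23

For Normal(μ,σ), the p-quantile is μ + z_p·σ. Here z_{0.08} = -1.405, z_{0.75} = 0.6745.
So 8.67 = μ − 1.405σ and 13.3 = μ + 0.6745σ.
Subtracting: σ = (13.3 − 8.67)/(0.6745 − (-1.405)) = 2.23.
Then μ = 8.67 − (-1.405)·2.23 = 11.80.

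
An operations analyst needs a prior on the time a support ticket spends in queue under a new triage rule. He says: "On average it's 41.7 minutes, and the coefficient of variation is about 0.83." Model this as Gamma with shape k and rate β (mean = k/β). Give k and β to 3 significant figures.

For Gamma(k, rate β): mean = k/β, variance = k/β², so CV = 1/√k.
CV = 0.83, hence k = 1/CV² = 1.45.
Then β = k/mean = 1.45/41.7 = 0.0348.

k ≈ 1.45, β ≈ 0.0348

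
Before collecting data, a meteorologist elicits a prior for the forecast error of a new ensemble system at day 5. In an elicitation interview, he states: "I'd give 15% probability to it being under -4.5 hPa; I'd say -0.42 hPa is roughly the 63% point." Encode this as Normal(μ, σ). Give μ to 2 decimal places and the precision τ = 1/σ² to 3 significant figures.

μ = -1.41, τ = 0.112

For Normal(μ,σ), the p-quantile is μ + z_p·σ. Here z_{0.15} = -1.036, z_{0.63} = 0.3319.
So -4.5 = μ − 1.036σ and -0.42 = μ + 0.3319σ.
Subtracting: σ = (-0.42 − -4.5)/(0.3319 − (-1.036)) = 2.98.
Then μ = -4.5 − (-1.036)·2.98 = -1.41.
Precision τ = 1/σ² = 1/2.982² = 0.112.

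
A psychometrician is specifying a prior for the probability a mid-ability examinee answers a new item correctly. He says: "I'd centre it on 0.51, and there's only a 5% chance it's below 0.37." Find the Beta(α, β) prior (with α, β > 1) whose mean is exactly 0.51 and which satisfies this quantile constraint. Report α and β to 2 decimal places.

With mean 0.51 fixed, write α = 0.51s, β = 0.49s where s = α+β.
Need P(θ < 0.37) = 0.05 under Beta(0.51s, 0.49s). Normal approximation: (q−m)/√(m(1−m)/s) ≈ z_{0.05} = -1.64, so s ≈ 0.51·0.49·(-1.64)²/(0.37−0.51)² = 34.5.
At s = 34.5: P(θ<0.37) ≈ 0.048. Adjusting to match 0.05 gives s ≈ 33.79.
So α = 0.51·33.79 ≈ 17.23, β = 0.49·33.79 ≈ 16.56.

α ≈ 17.23, β ≈ 16.56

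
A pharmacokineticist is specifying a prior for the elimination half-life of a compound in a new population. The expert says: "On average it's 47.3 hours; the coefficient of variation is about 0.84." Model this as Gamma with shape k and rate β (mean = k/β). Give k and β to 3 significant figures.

For Gamma(k, rate β): mean = k/β, variance = k/β², so CV = 1/√k.
CV = 0.84, hence k = 1/CV² = 1.42.
Then β = k/mean = 1.42/47.3 = 0.03.

k ≈ 1.42, β ≈ 0.03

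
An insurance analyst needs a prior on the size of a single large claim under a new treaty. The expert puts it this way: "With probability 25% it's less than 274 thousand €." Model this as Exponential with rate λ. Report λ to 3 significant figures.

P(T < 274.0) = 1 − e^(−λ·274.0) = 0.25, so λ = −ln(1−0.25)/274.0 = −ln(0.75)/274.0 = 0.00105.

λ ≈ 0.00105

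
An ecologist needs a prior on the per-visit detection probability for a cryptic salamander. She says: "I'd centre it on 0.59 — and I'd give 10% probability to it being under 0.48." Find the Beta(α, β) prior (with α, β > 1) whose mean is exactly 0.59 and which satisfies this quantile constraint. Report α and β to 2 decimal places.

α ≈ 19.58, β ≈ 13.61

With mean 0.59 fixed, write α = 0.59s, β = 0.41s where s = α+β.
Need P(θ < 0.48) = 0.1 under Beta(0.59s, 0.41s). Normal approximation: (q−m)/√(m(1−m)/s) ≈ z_{0.1} = -1.28, so s ≈ 0.59·0.41·(-1.28)²/(0.48−0.59)² = 32.8.
At s = 32.8: P(θ<0.48) ≈ 0.101. Adjusting to match 0.1 gives s ≈ 33.19.
So α = 0.59·33.19 ≈ 19.58, β = 0.41·33.19 ≈ 13.61.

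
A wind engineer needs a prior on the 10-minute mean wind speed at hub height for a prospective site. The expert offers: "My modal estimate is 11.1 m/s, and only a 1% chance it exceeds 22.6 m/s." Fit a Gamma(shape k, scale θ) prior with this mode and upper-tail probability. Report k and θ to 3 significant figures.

Gamma(k,θ) with k>1 has mode (k−1)θ, so θ = 11.1/(k−1).
Need P(X < 22.6) = 0.99 with θ tied to k this way. Start at k = 2, θ = 11.1: P(X<22.6) ≈ 0.604.
Too low — raise k to concentrate. Iterating converges to k ≈ 10.7.
Then θ = 11.1/(10.7−1) ≈ 1.15.

k ≈ 10.7, θ ≈ 1.15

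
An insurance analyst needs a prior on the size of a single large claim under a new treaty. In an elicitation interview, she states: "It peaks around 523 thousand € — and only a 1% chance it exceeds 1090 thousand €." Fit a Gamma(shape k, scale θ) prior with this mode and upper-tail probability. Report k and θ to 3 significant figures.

Gamma(k,θ) with k>1 has mode (k−1)θ, so θ = 523/(k−1).
Need P(X < 1090) = 0.99 with θ tied to k this way. Start at k = 2, θ = 523: P(X<1090) ≈ 0.616.
Too low — raise k to concentrate. Iterating converges to k ≈ 10.
Then θ = 523/(10−1) ≈ 57.9.

k ≈ 10, θ ≈ 57.9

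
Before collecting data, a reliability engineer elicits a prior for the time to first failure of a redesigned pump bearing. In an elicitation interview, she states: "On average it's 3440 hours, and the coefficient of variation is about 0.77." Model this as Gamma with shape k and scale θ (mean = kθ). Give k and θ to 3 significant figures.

For Gamma(k, scale θ): mean = kθ, variance = kθ², so CV = 1/√k.
CV = 0.77, hence k = 1/CV² = 1.69.
Then θ = mean/k = 3440/1.69 = 2040.

k ≈ 1.69, θ ≈ 2040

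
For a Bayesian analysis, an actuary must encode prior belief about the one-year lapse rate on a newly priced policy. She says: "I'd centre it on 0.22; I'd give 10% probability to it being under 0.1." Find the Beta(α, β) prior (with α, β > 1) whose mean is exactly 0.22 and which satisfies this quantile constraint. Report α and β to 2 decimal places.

α ≈ 3.58, β ≈ 12.69

With mean 0.22 fixed, write α = 0.22s, β = 0.78s where s = α+β.
Need P(θ < 0.1) = 0.1 under Beta(0.22s, 0.78s). Normal approximation: (q−m)/√(m(1−m)/s) ≈ z_{0.1} = -1.28, so s ≈ 0.22·0.78·(-1.28)²/(0.1−0.22)² = 19.6.
At s = 19.6: P(θ<0.1) ≈ 0.076. Adjusting to match 0.1 gives s ≈ 16.27.
So α = 0.22·16.27 ≈ 3.58, β = 0.78·16.27 ≈ 12.69.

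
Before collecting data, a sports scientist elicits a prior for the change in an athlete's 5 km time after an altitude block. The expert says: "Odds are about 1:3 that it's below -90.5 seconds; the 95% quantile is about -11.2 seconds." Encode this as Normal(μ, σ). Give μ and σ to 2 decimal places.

μ = -67.44, σ = 34.19

For Normal(μ,σ), the p-quantile is μ + z_p·σ. Here z_{0.25} = -0.6745, z_{0.95} = 1.645.
So -90.5 = μ − 0.6745σ and -11.2 = μ + 1.645σ.
Subtracting: σ = (-11.2 − -90.5)/(1.645 − (-0.6745)) = 34.19.
Then μ = -90.5 − (-0.6745)·34.19 = -67.44.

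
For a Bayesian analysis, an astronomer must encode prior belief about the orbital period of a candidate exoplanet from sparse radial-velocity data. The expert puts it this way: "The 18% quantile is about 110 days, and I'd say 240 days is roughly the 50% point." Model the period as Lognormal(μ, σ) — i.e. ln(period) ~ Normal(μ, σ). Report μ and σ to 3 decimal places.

μ ≈ 5.481, σ ≈ 0.852

If T ~ Lognormal(μ,σ) then ln T ~ Normal(μ,σ), so the p-quantile of ln T is μ + z_p·σ.
ln(110) = 4.7 and ln(240) = 5.481; z_{0.18} = -0.9154, z_{0.5} = 0.
σ = (5.481 − 4.7)/(0 − (-0.9154)) = 0.852.
μ = 4.7 − (-0.9154)·0.852 = 5.481.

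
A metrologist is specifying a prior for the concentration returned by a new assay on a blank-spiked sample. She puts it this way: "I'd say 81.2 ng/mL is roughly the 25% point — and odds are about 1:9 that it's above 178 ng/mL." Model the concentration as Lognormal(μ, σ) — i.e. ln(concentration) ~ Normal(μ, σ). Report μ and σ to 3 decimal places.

μ ≈ 4.668, σ ≈ 0.401

If T ~ Lognormal(μ,σ) then ln T ~ Normal(μ,σ), so the p-quantile of ln T is μ + z_p·σ.
ln(81.2) = 4.397 and ln(178) = 5.182; z_{0.25} = -0.6745, z_{0.9} = 1.282.
σ = (5.182 − 4.397)/(1.282 − (-0.6745)) = 0.401.
μ = 4.397 − (-0.6745)·0.401 = 4.668.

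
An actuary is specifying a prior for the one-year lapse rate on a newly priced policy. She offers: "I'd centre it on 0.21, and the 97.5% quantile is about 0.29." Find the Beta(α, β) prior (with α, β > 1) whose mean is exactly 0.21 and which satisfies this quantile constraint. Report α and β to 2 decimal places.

α ≈ 23.37, β ≈ 87.93

With mean 0.21 fixed, write α = 0.21s, β = 0.79s where s = α+β.
Need P(θ < 0.29) = 0.975 under Beta(0.21s, 0.79s). Normal approximation: (q−m)/√(m(1−m)/s) ≈ z_{0.975} = 1.96, so s ≈ 0.21·0.79·(1.96)²/(0.29−0.21)² = 99.6.
At s = 99.6: P(θ<0.29) ≈ 0.968. Adjusting to match 0.975 gives s ≈ 111.30.
So α = 0.21·111.30 ≈ 23.37, β = 0.79·111.30 ≈ 87.93.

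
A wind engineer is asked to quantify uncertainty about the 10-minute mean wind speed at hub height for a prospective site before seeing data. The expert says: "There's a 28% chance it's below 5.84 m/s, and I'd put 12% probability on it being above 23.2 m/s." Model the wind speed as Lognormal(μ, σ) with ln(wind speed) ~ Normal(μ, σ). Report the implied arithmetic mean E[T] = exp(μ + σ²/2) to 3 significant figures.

E[T] ≈ 12.6 m/s

If T ~ Lognormal(μ,σ) then ln T ~ Normal(μ,σ), so the p-quantile of ln T is μ + z_p·σ.
ln(5.84) = 1.765 and ln(23.2) = 3.144; z_{0.28} = -0.5828, z_{0.88} = 1.175.
σ = (3.144 − 1.765)/(1.175 − (-0.5828)) = 0.785.
μ = 1.765 − (-0.5828)·0.785 = 2.222.
E[T] = exp(μ + σ²/2) = exp(2.222 + 0.3079) = 12.6 m/s.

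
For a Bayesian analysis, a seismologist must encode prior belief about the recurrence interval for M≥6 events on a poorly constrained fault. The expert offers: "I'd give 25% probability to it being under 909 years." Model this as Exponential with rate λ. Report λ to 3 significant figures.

P(T < 909.0) = 1 − e^(−λ·909.0) = 0.25, so λ = −ln(1−0.25)/909.0 = −ln(0.75)/909.0 = 0.000316.

λ ≈ 0.000316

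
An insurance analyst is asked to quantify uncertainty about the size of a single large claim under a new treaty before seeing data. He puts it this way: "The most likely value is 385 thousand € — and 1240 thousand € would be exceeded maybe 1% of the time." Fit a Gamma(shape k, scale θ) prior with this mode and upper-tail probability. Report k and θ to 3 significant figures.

k ≈ 4.23, θ ≈ 119

Gamma(k,θ) with k>1 has mode (k−1)θ, so θ = 385/(k−1).
Need P(X < 1240) = 0.99 with θ tied to k this way. Start at k = 2, θ = 385: P(X<1240) ≈ 0.831.
Too low — raise k to concentrate. Iterating converges to k ≈ 4.23.
Then θ = 385/(4.23−1) ≈ 119.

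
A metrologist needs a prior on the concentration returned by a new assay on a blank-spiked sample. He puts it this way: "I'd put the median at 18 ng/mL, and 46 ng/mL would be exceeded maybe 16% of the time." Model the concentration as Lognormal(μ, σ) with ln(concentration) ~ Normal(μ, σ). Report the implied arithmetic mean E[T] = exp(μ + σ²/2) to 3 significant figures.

E[T] ≈ 28.1 ng/mL

If T ~ Lognormal(μ,σ) then ln T ~ Normal(μ,σ), so the p-quantile of ln T is μ + z_p·σ.
ln(18) = 2.89 and ln(46) = 3.829; z_{0.5} = 0, z_{0.84} = 0.9945.
σ = (3.829 − 2.89)/(0.9945 − (0)) = 0.943.
μ = 2.89 − (0)·0.943 = 2.890.
E[T] = exp(μ + σ²/2) = exp(2.890 + 0.4451) = 28.1 ng/mL.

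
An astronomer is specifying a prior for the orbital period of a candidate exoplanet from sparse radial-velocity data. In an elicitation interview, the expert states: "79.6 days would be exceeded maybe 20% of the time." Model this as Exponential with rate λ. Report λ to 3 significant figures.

λ ≈ 0.0202

P(T > 79.6) = e^(−λ·79.6) = 0.2, so λ = −ln(0.2)/79.6 = 0.0202.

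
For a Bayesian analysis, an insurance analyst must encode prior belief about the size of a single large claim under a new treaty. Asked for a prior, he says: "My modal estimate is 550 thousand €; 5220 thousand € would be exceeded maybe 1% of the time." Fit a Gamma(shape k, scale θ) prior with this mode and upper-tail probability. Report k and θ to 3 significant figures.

Gamma(k,θ) with k>1 has mode (k−1)θ, so θ = 550/(k−1).
Need P(X < 5220) = 0.99 with θ tied to k this way. Start at k = 2, θ = 550: P(X<5220) ≈ 0.999.
Too high — lower k to spread out. Iterating converges to k ≈ 1.62.
Then θ = 550/(1.62−1) ≈ 882.

k ≈ 1.62, θ ≈ 882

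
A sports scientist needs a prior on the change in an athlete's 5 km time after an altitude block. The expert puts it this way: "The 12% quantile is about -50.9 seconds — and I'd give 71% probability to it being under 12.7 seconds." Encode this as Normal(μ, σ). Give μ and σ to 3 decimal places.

μ = -7.663, σ = 36.798

The p-quantile of Normal(μ,σ) is μ + z_p·σ, with z_{0.12} = -1.175 and z_{0.71} = 0.5534.
Eliminate σ: μ = (z₂·x₁ − z₁·x₂)/(z₂ − z₁) = (0.5534·-50.9 − (-1.175)·12.7)/1.728 = -7.663.
Then σ = (x₂ − x₁)/(z₂ − z₁) = (12.7 − -50.9)/1.728 = 36.798.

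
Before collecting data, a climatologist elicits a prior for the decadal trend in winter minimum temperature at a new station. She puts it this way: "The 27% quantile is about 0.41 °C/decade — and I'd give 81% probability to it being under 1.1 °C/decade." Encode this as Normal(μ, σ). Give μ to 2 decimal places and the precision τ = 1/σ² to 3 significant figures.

The p-quantile of Normal(μ,σ) is μ + z_p·σ, with z_{0.27} = -0.6128 and z_{0.81} = 0.8779.
Eliminate σ: μ = (z₂·x₁ − z₁·x₂)/(z₂ − z₁) = (0.8779·0.41 − (-0.6128)·1.1)/1.491 = 0.69.
Then σ = (x₂ − x₁)/(z₂ − z₁) = (1.1 − 0.41)/1.491 = 0.46.
Precision τ = 1/σ² = 1/0.4629² = 4.67.

μ = 0.69, τ = 4.67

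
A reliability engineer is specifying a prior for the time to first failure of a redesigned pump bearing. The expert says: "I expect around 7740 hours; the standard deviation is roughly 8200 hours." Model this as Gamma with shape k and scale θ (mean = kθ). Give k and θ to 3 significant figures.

k ≈ 0.891, θ ≈ 8690

For Gamma(k, scale θ): mean = kθ, variance = kθ², so CV = 1/√k.
CV = SD/mean = 8200/7740 = 1.059, hence k = 1/CV² = 0.891.
Then θ = mean/k = 7740/0.891 = 8690.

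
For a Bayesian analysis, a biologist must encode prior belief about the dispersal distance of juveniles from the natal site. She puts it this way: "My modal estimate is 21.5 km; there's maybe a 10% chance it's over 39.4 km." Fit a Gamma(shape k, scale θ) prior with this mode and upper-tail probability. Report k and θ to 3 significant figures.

k ≈ 6.2, θ ≈ 4.14

Gamma(k,θ) with k>1 has mode (k−1)θ, so θ = 21.5/(k−1).
Need P(X < 39.4) = 0.9 with θ tied to k this way. Start at k = 2, θ = 21.5: P(X<39.4) ≈ 0.547.
Too low — raise k to concentrate. Iterating converges to k ≈ 6.2.
Then θ = 21.5/(6.2−1) ≈ 4.14.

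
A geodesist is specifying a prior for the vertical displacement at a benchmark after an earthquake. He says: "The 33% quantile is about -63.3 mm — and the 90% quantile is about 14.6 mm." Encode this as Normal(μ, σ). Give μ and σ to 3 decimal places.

μ = -43.393, σ = 45.252

For Normal(μ,σ), the p-quantile is μ + z_p·σ. Here z_{0.33} = -0.4399, z_{0.9} = 1.282.
So -63.3 = μ − 0.4399σ and 14.6 = μ + 1.282σ.
Subtracting: σ = (14.6 − -63.3)/(1.282 − (-0.4399)) = 45.252.
Then μ = -63.3 − (-0.4399)·45.252 = -43.393.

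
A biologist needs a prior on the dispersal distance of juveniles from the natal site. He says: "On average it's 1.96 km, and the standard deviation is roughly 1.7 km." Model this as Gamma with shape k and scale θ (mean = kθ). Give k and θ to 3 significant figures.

For Gamma(k, scale θ): mean = kθ, variance = kθ², so CV = 1/√k.
CV = SD/mean = 1.7/1.96 = 0.8673, hence k = 1/CV² = 1.33.
Then θ = mean/k = 1.96/1.33 = 1.47.

k ≈ 1.33, θ ≈ 1.47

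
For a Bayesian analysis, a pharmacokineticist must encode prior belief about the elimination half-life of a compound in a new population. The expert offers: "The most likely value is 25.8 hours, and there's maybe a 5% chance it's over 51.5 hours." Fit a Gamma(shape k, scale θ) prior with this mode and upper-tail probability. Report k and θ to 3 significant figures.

Gamma(k,θ) with k>1 has mode (k−1)θ, so θ = 25.8/(k−1).
Need P(X < 51.5) = 0.95 with θ tied to k this way. Start at k = 2, θ = 25.8: P(X<51.5) ≈ 0.593.
Too low — raise k to concentrate. Iterating converges to k ≈ 6.8.
Then θ = 25.8/(6.8−1) ≈ 4.45.

k ≈ 6.8, θ ≈ 4.45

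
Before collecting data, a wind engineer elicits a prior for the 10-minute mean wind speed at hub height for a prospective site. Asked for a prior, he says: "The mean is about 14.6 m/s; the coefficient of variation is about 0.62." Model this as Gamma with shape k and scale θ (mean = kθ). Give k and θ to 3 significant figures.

For Gamma(k, scale θ): mean = kθ, variance = kθ², so CV = 1/√k.
CV = 0.62, hence k = 1/CV² = 2.6.
Then θ = mean/k = 14.6/2.6 = 5.61.

k ≈ 2.6, θ ≈ 5.61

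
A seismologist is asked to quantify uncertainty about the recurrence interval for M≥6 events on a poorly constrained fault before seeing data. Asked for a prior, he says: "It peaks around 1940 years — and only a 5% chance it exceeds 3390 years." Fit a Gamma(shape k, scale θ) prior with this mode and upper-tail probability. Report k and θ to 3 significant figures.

Gamma(k,θ) with k>1 has mode (k−1)θ, so θ = 1940/(k−1).
Need P(X < 3390) = 0.95 with θ tied to k this way. Start at k = 2, θ = 1940: P(X<3390) ≈ 0.521.
Too low — raise k to concentrate. Iterating converges to k ≈ 9.96.
Then θ = 1940/(9.96−1) ≈ 217.

k ≈ 9.96, θ ≈ 217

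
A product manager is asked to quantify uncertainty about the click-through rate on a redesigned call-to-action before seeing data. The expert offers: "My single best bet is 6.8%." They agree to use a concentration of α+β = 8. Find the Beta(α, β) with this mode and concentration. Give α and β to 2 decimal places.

α = 1.41, β = 6.59

For α,β > 1 the Beta mode is (α−1)/(α+β−2). With α+β = 8, the mode is (α−1)/6.
Set (α−1)/6 = 0.068 → α = 1 + 0.068·6 = 1.41.
β = 8 − α = 6.59.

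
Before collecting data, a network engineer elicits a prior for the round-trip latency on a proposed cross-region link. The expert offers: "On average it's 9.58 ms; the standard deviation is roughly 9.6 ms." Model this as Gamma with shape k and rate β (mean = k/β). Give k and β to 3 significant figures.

k ≈ 0.996, β ≈ 0.104

For Gamma(k, rate β): mean = k/β, variance = k/β², so CV = 1/√k.
CV = SD/mean = 9.6/9.58 = 1.002, hence k = 1/CV² = 0.996.
Then β = k/mean = 0.996/9.58 = 0.104.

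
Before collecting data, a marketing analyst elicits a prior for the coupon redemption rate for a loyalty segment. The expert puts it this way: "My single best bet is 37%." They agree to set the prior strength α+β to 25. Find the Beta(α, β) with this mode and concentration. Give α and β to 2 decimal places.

For α,β > 1 the Beta mode is (α−1)/(α+β−2). With α+β = 25, the mode is (α−1)/23.
Set (α−1)/23 = 0.37 → α = 1 + 0.37·23 = 9.51.
β = 25 − α = 15.49.

α = 9.51, β = 15.49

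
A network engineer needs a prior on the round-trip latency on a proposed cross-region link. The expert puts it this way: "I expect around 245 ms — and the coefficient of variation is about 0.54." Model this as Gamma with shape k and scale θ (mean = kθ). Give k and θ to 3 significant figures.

k ≈ 3.43, θ ≈ 71.4

For Gamma(k, scale θ): mean = kθ, variance = kθ², so CV = 1/√k.
CV = 0.54, hence k = 1/CV² = 3.43.
Then θ = mean/k = 245/3.43 = 71.4.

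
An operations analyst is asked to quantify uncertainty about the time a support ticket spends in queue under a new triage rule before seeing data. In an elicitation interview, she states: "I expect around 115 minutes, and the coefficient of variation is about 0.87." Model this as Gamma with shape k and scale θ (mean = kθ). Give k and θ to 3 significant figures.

k ≈ 1.32, θ ≈ 87

For Gamma(k, scale θ): mean = kθ, variance = kθ², so CV = 1/√k.
CV = 0.87, hence k = 1/CV² = 1.32.
Then θ = mean/k = 115/1.32 = 87.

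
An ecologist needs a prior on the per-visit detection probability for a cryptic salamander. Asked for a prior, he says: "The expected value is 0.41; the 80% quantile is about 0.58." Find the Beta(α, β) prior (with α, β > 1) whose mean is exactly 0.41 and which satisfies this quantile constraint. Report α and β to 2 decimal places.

With mean 0.41 fixed, write α = 0.41s, β = 0.59s where s = α+β.
Need P(θ < 0.58) = 0.8 under Beta(0.41s, 0.59s). Normal approximation: (q−m)/√(m(1−m)/s) ≈ z_{0.8} = 0.842, so s ≈ 0.41·0.59·(0.842)²/(0.58−0.41)² = 5.9.
At s = 5.9: P(θ<0.58) ≈ 0.802. Adjusting to match 0.8 gives s ≈ 5.84.
So α = 0.41·5.84 ≈ 2.39, β = 0.59·5.84 ≈ 3.44.

α ≈ 2.39, β ≈ 3.44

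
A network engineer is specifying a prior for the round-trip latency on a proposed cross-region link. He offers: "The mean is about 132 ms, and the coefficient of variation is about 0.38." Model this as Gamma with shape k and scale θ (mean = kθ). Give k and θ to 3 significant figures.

For Gamma(k, scale θ): mean = kθ, variance = kθ², so CV = 1/√k.
CV = 0.38, hence k = 1/CV² = 6.93.
Then θ = mean/k = 132/6.93 = 19.1.

k ≈ 6.93, θ ≈ 19.1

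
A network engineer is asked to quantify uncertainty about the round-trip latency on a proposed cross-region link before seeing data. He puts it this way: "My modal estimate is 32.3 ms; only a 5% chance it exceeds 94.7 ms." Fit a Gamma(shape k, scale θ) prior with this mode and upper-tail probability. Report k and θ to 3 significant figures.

k ≈ 3.3, θ ≈ 14.1

Gamma(k,θ) with k>1 has mode (k−1)θ, so θ = 32.3/(k−1).
Need P(X < 94.7) = 0.95 with θ tied to k this way. Start at k = 2, θ = 32.3: P(X<94.7) ≈ 0.790.
Too low — raise k to concentrate. Iterating converges to k ≈ 3.3.
Then θ = 32.3/(3.3−1) ≈ 14.1.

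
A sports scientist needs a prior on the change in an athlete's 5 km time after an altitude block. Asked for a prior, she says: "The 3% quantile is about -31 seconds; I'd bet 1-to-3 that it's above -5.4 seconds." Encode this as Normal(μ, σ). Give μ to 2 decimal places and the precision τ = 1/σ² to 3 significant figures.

For Normal(μ,σ), the p-quantile is μ + z_p·σ. Here z_{0.03} = -1.881, z_{0.75} = 0.6745.
So -31 = μ − 1.881σ and -5.4 = μ + 0.6745σ.
Subtracting: σ = (-5.4 − -31)/(0.6745 − (-1.881)) = 10.02.
Then μ = -31 − (-1.881)·10.02 = -12.16.
Precision τ = 1/σ² = 1/10.02² = 0.00996.

μ = -12.16, τ = 0.00996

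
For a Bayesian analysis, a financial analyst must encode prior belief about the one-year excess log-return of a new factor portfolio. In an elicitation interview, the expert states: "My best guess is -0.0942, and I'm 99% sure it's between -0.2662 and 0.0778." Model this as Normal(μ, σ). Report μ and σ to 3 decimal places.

μ = -0.094, σ = 0.067

A symmetric 99% interval runs μ ± z·σ with z = 2.576.
Half-width = 0.172, so σ = 0.172/2.576 = 0.067.
μ is the stated best guess, -0.094.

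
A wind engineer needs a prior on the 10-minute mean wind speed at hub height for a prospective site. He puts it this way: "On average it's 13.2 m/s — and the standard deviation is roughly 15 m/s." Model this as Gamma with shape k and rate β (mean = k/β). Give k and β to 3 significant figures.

For Gamma(k, rate β): mean = k/β, variance = k/β², so CV = 1/√k.
CV = SD/mean = 15/13.2 = 1.136, hence k = 1/CV² = 0.774.
Then β = k/mean = 0.774/13.2 = 0.0587.

k ≈ 0.774, β ≈ 0.0587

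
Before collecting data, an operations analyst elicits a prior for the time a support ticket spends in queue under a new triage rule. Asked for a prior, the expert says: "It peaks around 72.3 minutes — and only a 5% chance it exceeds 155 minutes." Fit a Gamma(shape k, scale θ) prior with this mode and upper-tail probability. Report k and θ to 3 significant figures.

k ≈ 5.74, θ ≈ 15.2

Gamma(k,θ) with k>1 has mode (k−1)θ, so θ = 72.3/(k−1).
Need P(X < 155) = 0.95 with θ tied to k this way. Start at k = 2, θ = 72.3: P(X<155) ≈ 0.632.
Too low — raise k to concentrate. Iterating converges to k ≈ 5.74.
Then θ = 72.3/(5.74−1) ≈ 15.2.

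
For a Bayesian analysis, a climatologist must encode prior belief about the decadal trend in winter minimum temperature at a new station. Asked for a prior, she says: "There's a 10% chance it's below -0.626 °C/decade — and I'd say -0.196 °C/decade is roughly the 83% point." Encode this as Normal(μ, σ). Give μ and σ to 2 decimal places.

The p-quantile of Normal(μ,σ) is μ + z_p·σ, with z_{0.1} = -1.282 and z_{0.83} = 0.9542.
Eliminate σ: μ = (z₂·x₁ − z₁·x₂)/(z₂ − z₁) = (0.9542·-0.626 − (-1.282)·-0.196)/2.236 = -0.38.
Then σ = (x₂ − x₁)/(z₂ − z₁) = (-0.196 − -0.626)/2.236 = 0.19.

μ = -0.38, σ = 0.19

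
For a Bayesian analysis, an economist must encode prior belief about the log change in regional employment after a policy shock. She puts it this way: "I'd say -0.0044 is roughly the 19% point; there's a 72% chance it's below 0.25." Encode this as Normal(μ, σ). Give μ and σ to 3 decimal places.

μ = 0.148, σ = 0.174

For Normal(μ,σ), the p-quantile is μ + z_p·σ. Here z_{0.19} = -0.8779, z_{0.72} = 0.5828.
So -0.0044 = μ − 0.8779σ and 0.25 = μ + 0.5828σ.
Subtracting: σ = (0.25 − -0.0044)/(0.5828 − (-0.8779)) = 0.174.
Then μ = -0.0044 − (-0.8779)·0.174 = 0.148.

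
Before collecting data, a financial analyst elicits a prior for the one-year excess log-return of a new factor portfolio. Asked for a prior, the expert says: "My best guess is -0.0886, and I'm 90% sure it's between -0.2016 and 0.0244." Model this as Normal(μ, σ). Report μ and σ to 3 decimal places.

A symmetric 90% interval runs μ ± z·σ with z = 1.645.
Half-width = 0.113, so σ = 0.113/1.645 = 0.069.
μ is the stated best guess, -0.089.

μ = -0.089, σ = 0.069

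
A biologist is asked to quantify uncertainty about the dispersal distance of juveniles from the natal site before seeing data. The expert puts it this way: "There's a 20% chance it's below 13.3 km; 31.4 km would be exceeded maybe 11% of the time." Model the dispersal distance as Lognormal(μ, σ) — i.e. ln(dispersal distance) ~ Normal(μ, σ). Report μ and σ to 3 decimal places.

μ ≈ 2.937, σ ≈ 0.415

If T ~ Lognormal(μ,σ) then ln T ~ Normal(μ,σ), so the p-quantile of ln T is μ + z_p·σ.
ln(13.3) = 2.588 and ln(31.4) = 3.447; z_{0.2} = -0.8416, z_{0.89} = 1.227.
σ = (3.447 − 2.588)/(1.227 − (-0.8416)) = 0.415.
μ = 2.588 − (-0.8416)·0.415 = 2.937.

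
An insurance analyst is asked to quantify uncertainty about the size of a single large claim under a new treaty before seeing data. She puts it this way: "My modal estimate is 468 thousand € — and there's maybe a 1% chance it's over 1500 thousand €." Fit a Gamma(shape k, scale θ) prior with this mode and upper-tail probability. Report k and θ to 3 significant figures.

k ≈ 4.27, θ ≈ 143

Gamma(k,θ) with k>1 has mode (k−1)θ, so θ = 468/(k−1).
Need P(X < 1500) = 0.99 with θ tied to k this way. Start at k = 2, θ = 468: P(X<1500) ≈ 0.829.
Too low — raise k to concentrate. Iterating converges to k ≈ 4.27.
Then θ = 468/(4.27−1) ≈ 143.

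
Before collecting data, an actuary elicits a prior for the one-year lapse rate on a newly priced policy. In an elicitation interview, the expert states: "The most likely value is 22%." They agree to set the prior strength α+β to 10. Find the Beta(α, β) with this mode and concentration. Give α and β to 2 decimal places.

For α,β > 1 the Beta mode is (α−1)/(α+β−2). With α+β = 10, the mode is (α−1)/8.
Set (α−1)/8 = 0.22 → α = 1 + 0.22·8 = 2.76.
β = 10 − α = 7.24.

α = 2.76, β = 7.24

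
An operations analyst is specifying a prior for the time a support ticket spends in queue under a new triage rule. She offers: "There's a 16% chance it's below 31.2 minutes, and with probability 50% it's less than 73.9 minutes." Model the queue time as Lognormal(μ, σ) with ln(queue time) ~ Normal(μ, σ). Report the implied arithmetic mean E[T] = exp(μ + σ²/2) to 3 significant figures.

E[T] ≈ 108 minutes

If T ~ Lognormal(μ,σ) then ln T ~ Normal(μ,σ), so the p-quantile of ln T is μ + z_p·σ.
ln(31.2) = 3.44 and ln(73.9) = 4.303; z_{0.16} = -0.9945, z_{0.5} = 0.
σ = (4.303 − 3.44)/(0 − (-0.9945)) = 0.867.
μ = 3.44 − (-0.9945)·0.867 = 4.303.
E[T] = exp(μ + σ²/2) = exp(4.303 + 0.3759) = 108 minutes.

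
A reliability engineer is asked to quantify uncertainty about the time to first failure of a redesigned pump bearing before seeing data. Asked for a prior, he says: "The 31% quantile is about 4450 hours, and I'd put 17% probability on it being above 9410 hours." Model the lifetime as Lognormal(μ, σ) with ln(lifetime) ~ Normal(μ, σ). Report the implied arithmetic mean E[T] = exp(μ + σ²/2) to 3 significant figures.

E[T] ≈ 6570 hours

If T ~ Lognormal(μ,σ) then ln T ~ Normal(μ,σ), so the p-quantile of ln T is μ + z_p·σ.
ln(4450) = 8.401 and ln(9410) = 9.15; z_{0.31} = -0.4959, z_{0.83} = 0.9542.
σ = (9.15 − 8.401)/(0.9542 − (-0.4959)) = 0.516.
μ = 8.401 − (-0.4959)·0.516 = 8.657.
E[T] = exp(μ + σ²/2) = exp(8.657 + 0.1334) = 6570 hours.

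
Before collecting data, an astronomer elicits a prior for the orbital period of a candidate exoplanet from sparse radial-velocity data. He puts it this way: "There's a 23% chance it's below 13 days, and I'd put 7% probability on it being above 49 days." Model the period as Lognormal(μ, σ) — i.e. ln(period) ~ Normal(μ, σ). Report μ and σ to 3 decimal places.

μ ≈ 3.008, σ ≈ 0.599

If T ~ Lognormal(μ,σ) then ln T ~ Normal(μ,σ), so the p-quantile of ln T is μ + z_p·σ.
ln(13) = 2.565 and ln(49) = 3.892; z_{0.23} = -0.7388, z_{0.93} = 1.476.
σ = (3.892 − 2.565)/(1.476 − (-0.7388)) = 0.599.
μ = 2.565 − (-0.7388)·0.599 = 3.008.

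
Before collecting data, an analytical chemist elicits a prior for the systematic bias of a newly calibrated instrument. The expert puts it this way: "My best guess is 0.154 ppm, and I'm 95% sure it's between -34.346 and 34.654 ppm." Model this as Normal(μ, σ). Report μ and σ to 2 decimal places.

A symmetric 95% interval runs μ ± z·σ with z = 1.96.
Half-width = 34.5, so σ = 34.5/1.96 = 17.60.
μ is the stated best guess, 0.15.

μ = 0.15, σ = 17.60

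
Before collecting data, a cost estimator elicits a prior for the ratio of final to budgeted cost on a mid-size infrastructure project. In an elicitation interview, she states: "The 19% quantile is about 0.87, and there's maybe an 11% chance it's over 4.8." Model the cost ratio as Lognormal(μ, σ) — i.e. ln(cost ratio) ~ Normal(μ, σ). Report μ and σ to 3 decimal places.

If T ~ Lognormal(μ,σ) then ln T ~ Normal(μ,σ), so the p-quantile of ln T is μ + z_p·σ.
ln(0.87) = -0.1393 and ln(4.8) = 1.569; z_{0.19} = -0.8779, z_{0.89} = 1.227.
σ = (1.569 − -0.1393)/(1.227 − (-0.8779)) = 0.812.
μ = -0.1393 − (-0.8779)·0.812 = 0.573.

μ ≈ 0.573, σ ≈ 0.812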